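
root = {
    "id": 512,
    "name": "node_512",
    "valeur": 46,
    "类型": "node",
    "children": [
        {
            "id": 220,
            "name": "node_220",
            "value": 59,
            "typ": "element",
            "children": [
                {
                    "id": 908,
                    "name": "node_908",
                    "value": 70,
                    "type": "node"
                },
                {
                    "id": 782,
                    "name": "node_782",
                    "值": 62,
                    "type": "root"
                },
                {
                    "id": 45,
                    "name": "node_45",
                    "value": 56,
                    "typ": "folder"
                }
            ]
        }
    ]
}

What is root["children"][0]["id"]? 220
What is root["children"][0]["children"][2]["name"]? "node_45"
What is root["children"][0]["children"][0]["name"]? "node_908"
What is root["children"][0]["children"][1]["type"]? "root"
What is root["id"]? 512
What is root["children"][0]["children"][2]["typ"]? "folder"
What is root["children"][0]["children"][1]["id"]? 782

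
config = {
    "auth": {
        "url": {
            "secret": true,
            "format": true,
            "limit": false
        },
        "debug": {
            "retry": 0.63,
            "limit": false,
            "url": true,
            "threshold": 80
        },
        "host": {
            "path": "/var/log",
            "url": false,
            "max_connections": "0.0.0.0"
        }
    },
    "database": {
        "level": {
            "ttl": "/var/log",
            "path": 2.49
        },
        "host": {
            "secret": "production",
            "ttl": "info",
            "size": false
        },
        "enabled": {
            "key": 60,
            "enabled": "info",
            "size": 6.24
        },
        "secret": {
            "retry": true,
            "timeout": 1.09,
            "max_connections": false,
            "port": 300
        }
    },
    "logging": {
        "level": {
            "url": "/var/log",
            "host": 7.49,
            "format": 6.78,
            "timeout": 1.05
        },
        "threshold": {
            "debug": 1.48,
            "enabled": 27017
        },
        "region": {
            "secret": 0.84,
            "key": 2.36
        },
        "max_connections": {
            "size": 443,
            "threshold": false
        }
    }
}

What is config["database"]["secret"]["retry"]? True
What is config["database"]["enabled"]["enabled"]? "info"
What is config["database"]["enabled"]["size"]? 6.24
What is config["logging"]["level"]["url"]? "/var/log"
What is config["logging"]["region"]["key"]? 2.36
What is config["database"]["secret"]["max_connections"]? False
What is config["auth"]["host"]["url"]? False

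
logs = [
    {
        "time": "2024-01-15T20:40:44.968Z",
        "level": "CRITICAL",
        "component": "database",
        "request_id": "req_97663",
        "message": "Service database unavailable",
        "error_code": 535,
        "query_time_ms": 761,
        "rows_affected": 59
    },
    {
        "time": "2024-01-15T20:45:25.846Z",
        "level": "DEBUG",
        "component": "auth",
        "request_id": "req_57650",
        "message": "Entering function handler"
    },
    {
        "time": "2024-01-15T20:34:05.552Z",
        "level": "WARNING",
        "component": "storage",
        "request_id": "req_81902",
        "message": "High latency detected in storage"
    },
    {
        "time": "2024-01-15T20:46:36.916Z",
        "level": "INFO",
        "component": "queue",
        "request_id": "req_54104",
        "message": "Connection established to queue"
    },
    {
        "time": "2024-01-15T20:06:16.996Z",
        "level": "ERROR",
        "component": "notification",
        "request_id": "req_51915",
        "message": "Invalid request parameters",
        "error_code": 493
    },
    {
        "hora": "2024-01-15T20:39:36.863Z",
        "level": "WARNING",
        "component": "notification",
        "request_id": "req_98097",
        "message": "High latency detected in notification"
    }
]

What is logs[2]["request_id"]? "req_81902"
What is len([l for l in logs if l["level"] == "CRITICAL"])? 1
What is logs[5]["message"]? "High latency detected in notification"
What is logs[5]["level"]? "WARNING"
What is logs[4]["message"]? "Invalid request parameters"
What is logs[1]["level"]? "DEBUG"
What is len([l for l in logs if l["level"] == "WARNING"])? 2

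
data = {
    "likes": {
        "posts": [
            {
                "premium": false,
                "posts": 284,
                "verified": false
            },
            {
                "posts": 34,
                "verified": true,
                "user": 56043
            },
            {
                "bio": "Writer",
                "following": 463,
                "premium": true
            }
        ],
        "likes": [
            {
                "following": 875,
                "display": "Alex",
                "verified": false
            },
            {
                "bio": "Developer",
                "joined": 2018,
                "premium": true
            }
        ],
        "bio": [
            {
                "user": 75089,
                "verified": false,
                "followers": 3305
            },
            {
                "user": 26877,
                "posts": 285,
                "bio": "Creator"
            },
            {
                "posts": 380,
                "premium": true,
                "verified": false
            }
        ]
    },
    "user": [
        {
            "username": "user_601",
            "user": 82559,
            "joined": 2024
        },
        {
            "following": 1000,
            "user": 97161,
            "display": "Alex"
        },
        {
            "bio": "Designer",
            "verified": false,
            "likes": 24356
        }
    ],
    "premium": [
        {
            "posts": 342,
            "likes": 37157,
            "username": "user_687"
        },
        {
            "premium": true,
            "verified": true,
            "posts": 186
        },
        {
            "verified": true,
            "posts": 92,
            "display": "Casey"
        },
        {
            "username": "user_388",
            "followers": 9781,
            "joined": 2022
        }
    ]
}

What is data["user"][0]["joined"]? 2024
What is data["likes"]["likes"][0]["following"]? 875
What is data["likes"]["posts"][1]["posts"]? 34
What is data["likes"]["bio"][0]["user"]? 75089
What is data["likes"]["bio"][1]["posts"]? 285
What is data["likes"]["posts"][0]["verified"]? False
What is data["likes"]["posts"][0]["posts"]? 284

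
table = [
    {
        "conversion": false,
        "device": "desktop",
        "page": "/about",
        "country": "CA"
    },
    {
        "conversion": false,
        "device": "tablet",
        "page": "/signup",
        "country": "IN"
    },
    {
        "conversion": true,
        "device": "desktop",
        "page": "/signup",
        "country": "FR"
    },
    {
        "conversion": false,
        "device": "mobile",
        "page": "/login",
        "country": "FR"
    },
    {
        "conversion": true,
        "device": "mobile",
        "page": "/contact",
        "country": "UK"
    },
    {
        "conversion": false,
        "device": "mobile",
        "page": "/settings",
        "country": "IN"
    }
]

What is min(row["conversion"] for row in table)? False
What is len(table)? 6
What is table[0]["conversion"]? False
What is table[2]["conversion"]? True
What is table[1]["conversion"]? False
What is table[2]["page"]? "/signup"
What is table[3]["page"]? "/login"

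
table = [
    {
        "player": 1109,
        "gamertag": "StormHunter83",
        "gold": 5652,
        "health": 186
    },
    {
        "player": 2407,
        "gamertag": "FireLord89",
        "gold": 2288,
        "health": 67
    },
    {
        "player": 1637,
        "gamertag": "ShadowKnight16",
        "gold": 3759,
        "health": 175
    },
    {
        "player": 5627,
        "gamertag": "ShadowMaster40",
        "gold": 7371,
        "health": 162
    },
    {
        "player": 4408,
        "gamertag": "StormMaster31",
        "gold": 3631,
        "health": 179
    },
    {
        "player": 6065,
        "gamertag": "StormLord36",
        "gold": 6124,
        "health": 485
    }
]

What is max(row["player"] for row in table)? 6065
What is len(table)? 6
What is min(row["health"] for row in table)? 67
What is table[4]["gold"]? 3631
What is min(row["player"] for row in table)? 1109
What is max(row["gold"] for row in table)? 7371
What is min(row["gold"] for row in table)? 2288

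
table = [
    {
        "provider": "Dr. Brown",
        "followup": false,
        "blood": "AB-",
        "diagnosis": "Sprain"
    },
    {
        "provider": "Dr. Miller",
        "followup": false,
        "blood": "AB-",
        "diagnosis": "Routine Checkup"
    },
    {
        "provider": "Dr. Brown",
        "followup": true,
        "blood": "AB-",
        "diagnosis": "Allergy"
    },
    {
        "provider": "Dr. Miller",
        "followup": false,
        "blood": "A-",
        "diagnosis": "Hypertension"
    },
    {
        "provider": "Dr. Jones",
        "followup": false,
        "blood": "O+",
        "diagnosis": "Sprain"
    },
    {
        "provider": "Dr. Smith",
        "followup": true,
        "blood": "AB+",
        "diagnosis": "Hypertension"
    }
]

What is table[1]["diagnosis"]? "Routine Checkup"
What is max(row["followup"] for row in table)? True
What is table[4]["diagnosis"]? "Sprain"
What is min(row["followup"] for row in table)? False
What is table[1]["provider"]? "Dr. Miller"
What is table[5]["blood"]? "AB+"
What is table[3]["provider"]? "Dr. Miller"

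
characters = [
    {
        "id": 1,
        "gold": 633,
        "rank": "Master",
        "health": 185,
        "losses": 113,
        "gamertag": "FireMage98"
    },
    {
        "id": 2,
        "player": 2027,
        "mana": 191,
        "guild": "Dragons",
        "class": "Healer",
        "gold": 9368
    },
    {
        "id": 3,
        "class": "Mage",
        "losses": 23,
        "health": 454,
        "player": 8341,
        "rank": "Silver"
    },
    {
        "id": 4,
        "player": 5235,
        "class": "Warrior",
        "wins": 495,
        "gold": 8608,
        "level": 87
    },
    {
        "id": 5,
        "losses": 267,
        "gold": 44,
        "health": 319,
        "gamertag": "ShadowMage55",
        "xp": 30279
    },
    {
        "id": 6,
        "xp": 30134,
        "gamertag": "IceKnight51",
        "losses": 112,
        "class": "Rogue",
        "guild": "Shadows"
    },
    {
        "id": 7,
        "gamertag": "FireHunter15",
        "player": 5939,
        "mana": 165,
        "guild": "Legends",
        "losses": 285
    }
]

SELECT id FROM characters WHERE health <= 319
[1, 5]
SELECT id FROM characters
[1, 2, 3, 4, 5, 6, 7]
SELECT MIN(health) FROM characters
185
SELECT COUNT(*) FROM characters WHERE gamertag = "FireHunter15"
1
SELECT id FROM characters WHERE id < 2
[1]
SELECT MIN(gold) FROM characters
44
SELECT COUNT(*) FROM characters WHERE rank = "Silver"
1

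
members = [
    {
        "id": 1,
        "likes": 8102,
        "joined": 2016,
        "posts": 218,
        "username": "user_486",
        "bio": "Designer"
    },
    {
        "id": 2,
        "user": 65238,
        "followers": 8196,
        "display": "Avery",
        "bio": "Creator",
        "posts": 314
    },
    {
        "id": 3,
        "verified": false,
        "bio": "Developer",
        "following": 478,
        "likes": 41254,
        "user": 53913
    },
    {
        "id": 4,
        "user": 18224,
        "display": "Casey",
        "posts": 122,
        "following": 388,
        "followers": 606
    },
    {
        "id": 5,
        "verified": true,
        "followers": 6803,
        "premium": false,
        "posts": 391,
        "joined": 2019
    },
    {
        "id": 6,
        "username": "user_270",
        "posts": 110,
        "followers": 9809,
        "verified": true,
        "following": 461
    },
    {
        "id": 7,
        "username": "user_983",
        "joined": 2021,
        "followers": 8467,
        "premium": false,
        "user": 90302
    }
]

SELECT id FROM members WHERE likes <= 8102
[1]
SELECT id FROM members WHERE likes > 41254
[]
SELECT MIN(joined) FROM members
2016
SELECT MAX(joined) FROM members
2021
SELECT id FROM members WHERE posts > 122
[1, 2, 5]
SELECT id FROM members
[1, 2, 3, 4, 5, 6, 7]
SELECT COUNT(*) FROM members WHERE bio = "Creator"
1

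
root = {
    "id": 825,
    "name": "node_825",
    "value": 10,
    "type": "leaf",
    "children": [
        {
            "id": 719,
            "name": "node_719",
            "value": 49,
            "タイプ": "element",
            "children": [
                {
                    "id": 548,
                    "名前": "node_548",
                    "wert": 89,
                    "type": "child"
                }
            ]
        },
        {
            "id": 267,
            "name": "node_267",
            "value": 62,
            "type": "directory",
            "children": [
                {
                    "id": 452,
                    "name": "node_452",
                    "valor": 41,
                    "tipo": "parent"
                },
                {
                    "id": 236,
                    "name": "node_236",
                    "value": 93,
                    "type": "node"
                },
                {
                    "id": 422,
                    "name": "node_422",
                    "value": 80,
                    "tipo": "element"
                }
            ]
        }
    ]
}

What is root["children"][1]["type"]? "directory"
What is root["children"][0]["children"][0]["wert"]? 89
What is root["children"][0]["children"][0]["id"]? 548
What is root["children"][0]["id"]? 719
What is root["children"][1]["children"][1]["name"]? "node_236"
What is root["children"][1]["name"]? "node_267"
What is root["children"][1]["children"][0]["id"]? 452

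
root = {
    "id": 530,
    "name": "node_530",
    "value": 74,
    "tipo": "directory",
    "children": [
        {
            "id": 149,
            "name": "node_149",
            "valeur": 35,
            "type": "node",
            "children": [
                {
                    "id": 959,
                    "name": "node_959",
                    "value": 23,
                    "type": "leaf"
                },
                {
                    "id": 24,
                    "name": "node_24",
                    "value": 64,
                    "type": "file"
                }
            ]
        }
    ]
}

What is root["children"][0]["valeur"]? 35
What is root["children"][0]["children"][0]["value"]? 23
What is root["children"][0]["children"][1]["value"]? 64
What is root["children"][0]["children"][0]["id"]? 959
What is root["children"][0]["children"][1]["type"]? "file"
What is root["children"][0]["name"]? "node_149"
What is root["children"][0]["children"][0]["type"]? "leaf"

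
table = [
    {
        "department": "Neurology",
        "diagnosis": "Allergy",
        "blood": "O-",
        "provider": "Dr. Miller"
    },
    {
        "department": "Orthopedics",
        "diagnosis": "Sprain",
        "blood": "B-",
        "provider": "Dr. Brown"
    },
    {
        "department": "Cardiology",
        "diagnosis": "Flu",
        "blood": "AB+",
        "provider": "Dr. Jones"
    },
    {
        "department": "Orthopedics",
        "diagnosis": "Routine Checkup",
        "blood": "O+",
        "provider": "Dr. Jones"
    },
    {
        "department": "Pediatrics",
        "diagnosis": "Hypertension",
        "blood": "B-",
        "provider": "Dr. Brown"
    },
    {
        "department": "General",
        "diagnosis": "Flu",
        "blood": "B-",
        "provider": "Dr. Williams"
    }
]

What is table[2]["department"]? "Cardiology"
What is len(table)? 6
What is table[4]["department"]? "Pediatrics"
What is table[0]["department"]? "Neurology"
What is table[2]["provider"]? "Dr. Jones"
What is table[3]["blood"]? "O+"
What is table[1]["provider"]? "Dr. Brown"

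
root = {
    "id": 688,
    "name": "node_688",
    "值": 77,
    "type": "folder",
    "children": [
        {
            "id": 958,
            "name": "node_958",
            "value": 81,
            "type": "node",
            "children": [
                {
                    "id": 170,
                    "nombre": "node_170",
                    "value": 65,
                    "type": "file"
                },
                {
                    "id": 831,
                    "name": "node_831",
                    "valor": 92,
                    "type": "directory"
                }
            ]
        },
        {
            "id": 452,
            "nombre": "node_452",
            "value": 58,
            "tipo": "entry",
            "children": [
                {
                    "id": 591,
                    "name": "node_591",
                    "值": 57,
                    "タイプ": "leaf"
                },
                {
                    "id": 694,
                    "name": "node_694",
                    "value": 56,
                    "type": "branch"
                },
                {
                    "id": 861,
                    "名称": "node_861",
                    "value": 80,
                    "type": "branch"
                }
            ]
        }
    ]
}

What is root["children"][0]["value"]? 81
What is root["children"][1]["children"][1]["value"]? 56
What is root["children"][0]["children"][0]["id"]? 170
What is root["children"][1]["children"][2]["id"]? 861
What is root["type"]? "folder"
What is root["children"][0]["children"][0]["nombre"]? "node_170"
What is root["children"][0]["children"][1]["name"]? "node_831"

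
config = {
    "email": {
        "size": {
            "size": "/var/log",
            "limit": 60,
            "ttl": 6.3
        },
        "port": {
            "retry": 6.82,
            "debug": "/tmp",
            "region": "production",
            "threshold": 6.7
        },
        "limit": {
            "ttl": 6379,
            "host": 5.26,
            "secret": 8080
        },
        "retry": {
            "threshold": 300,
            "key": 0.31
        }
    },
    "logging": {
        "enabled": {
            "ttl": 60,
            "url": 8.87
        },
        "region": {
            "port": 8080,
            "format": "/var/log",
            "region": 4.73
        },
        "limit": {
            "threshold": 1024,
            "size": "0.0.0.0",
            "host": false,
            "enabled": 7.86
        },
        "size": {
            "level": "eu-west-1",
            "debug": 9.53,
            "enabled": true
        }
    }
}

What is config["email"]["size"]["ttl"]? 6.3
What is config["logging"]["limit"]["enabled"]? 7.86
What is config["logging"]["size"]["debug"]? 9.53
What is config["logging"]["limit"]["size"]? "0.0.0.0"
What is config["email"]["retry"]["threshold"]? 300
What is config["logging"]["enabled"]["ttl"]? 60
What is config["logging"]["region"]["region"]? 4.73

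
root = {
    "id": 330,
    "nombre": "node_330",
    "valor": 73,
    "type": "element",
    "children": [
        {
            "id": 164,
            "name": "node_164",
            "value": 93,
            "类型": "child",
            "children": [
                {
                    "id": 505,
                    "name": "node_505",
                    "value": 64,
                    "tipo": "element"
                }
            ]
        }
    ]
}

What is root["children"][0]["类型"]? "child"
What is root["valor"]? 73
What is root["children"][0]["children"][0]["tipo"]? "element"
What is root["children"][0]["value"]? 93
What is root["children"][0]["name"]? "node_164"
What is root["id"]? 330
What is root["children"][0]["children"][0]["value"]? 64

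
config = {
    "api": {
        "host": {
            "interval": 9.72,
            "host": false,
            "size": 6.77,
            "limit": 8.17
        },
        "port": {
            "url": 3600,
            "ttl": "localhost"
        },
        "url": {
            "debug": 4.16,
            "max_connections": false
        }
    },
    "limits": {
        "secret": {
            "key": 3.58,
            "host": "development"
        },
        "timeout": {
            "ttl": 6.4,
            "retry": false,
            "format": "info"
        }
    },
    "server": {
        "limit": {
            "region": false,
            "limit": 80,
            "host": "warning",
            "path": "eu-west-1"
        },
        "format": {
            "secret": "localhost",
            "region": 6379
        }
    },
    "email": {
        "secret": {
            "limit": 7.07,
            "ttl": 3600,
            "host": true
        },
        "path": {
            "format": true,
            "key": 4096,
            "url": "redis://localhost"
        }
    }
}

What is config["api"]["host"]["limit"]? 8.17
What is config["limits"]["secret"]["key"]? 3.58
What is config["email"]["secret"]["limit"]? 7.07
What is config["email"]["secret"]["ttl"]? 3600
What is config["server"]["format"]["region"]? 6379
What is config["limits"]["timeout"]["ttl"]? 6.4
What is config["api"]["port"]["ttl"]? "localhost"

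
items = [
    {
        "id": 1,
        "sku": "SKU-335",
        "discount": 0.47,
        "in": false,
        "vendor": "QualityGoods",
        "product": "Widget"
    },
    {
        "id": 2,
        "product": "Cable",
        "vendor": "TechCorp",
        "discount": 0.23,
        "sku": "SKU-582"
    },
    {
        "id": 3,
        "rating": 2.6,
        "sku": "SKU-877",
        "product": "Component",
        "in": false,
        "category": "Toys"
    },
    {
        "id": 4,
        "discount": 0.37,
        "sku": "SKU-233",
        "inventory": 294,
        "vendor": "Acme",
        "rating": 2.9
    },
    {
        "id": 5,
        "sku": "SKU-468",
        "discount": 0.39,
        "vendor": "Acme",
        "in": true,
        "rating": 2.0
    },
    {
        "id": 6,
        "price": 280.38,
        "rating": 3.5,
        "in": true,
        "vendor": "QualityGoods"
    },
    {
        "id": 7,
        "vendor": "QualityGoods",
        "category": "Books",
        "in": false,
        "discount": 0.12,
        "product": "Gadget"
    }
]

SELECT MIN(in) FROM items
False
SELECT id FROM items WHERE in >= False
[1, 3, 5, 6, 7]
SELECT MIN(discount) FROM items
0.12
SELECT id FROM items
[1, 2, 3, 4, 5, 6, 7]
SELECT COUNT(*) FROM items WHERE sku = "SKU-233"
1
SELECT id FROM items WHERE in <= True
[1, 3, 5, 6, 7]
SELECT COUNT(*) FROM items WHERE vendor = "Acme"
2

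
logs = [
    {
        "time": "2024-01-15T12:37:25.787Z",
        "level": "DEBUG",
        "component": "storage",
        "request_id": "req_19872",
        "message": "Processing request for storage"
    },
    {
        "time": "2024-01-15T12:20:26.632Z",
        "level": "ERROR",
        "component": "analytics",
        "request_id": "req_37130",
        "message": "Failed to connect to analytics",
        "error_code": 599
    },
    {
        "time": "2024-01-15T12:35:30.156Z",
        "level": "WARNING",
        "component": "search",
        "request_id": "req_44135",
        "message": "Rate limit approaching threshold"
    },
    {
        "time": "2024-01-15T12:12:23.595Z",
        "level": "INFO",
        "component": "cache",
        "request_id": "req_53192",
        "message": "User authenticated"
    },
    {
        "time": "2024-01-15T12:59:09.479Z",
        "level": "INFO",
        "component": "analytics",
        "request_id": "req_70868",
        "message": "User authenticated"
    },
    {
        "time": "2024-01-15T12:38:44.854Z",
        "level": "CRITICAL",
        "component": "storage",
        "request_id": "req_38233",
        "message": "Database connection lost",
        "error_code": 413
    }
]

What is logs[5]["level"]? "CRITICAL"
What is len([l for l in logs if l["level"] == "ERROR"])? 1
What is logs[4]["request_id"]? "req_70868"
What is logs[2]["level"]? "WARNING"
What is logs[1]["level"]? "ERROR"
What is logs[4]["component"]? "analytics"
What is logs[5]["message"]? "Database connection lost"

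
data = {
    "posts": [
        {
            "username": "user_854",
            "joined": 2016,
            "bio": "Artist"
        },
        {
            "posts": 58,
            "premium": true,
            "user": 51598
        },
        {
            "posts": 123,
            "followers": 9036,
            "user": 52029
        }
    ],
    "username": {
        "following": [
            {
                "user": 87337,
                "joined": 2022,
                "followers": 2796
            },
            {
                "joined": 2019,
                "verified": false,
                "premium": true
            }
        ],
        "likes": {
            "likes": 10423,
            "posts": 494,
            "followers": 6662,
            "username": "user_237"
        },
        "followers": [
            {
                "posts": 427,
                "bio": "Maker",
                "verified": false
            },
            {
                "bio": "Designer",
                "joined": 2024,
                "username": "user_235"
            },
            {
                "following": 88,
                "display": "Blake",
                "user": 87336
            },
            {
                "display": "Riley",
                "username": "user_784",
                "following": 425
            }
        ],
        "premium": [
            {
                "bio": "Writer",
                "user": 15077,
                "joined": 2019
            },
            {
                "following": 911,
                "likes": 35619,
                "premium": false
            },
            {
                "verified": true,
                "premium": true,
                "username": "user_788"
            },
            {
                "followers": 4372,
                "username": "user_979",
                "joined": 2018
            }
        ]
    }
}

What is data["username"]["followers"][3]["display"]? "Riley"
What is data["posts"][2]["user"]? 52029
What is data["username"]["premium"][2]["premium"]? True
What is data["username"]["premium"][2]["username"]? "user_788"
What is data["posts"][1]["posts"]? 58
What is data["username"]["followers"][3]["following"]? 425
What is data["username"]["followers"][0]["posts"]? 427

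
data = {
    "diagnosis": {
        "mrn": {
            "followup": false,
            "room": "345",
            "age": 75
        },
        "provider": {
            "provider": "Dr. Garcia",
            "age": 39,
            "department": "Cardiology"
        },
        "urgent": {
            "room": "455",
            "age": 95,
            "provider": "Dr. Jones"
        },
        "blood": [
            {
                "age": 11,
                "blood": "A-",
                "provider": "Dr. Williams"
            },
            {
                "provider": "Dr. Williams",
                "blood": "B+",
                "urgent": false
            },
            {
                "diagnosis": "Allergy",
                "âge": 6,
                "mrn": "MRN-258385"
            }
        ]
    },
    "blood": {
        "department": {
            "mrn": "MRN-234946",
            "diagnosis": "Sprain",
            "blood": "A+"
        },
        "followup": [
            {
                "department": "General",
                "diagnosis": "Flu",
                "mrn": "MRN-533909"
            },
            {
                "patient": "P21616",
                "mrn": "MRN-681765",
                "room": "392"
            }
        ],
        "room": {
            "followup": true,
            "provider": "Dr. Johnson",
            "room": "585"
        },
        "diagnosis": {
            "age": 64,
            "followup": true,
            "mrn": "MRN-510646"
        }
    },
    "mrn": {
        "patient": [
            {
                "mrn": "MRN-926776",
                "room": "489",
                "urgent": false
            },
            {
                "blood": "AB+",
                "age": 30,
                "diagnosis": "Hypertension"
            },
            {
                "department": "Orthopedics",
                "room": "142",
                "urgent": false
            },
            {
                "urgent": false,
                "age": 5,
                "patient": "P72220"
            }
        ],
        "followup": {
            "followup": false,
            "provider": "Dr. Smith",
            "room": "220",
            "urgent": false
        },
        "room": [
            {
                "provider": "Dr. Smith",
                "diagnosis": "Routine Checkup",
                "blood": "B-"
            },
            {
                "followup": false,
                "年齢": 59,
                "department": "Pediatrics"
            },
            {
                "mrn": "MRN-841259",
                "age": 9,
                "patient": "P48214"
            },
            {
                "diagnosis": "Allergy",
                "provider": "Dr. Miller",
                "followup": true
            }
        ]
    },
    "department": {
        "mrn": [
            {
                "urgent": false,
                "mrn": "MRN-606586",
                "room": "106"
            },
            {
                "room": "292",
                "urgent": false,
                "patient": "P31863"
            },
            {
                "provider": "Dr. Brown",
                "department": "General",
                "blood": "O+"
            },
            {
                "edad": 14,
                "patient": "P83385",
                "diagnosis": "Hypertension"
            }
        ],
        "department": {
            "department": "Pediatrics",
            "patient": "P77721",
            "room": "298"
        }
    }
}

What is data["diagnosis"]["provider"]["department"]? "Cardiology"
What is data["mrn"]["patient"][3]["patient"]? "P72220"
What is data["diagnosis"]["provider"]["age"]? 39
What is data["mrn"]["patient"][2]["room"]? "142"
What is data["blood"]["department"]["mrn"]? "MRN-234946"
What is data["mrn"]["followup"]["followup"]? False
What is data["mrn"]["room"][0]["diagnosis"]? "Routine Checkup"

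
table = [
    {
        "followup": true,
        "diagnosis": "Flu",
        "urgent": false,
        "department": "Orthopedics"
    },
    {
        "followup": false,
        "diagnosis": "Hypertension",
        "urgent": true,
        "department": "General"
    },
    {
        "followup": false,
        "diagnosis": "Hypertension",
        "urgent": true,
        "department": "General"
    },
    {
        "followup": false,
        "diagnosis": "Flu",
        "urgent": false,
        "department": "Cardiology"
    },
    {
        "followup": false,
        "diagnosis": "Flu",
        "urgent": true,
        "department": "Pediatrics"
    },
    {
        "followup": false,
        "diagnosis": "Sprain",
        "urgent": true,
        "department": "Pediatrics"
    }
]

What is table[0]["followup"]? True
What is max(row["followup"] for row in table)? True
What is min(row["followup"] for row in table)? False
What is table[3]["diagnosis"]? "Flu"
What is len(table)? 6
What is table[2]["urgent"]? True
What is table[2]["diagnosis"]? "Hypertension"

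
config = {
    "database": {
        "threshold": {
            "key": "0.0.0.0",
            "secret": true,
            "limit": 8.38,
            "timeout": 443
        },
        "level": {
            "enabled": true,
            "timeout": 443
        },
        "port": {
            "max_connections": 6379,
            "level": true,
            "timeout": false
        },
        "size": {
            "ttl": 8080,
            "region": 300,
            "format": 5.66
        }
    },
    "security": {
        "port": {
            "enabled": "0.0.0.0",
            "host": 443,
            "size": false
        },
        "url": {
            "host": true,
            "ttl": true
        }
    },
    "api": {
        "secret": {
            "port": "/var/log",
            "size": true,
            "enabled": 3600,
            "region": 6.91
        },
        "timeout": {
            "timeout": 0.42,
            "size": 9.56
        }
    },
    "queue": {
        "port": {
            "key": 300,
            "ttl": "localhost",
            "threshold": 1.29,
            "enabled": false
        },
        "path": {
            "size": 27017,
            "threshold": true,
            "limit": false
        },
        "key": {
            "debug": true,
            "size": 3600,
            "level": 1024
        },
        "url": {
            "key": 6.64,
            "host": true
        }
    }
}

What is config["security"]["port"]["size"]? False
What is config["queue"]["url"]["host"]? True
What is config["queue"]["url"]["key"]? 6.64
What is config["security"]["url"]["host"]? True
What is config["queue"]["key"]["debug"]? True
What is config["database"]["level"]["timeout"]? 443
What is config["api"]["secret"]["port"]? "/var/log"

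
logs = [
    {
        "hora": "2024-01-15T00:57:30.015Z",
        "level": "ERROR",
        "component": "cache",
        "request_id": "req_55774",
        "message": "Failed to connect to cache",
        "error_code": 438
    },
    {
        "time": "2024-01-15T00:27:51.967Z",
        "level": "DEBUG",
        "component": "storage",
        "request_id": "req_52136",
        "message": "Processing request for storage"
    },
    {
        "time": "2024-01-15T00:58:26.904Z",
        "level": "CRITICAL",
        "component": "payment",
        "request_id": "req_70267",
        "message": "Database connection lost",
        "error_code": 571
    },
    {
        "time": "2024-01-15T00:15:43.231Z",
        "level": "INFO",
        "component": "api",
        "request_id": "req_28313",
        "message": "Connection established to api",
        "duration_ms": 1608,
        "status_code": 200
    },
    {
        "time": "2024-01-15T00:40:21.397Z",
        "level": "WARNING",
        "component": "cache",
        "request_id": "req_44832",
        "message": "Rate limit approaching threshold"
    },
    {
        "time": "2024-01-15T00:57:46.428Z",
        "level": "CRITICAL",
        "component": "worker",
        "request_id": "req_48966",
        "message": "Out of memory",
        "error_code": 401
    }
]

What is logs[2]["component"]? "payment"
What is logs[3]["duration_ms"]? 1608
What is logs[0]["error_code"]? 438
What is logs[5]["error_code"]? 401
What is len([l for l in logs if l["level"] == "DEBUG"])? 1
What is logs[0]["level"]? "ERROR"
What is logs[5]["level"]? "CRITICAL"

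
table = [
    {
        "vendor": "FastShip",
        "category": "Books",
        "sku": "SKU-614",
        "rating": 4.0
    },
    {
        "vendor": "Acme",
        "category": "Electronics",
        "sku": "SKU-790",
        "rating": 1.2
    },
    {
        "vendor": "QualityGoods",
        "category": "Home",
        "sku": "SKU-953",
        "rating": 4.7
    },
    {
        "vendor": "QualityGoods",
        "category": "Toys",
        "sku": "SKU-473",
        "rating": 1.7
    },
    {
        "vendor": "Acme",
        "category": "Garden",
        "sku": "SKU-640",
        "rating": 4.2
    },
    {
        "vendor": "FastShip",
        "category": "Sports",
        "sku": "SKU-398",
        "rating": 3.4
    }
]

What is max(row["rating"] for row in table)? 4.7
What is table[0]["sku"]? "SKU-614"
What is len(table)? 6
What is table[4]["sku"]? "SKU-640"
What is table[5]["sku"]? "SKU-398"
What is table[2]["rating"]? 4.7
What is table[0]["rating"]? 4.0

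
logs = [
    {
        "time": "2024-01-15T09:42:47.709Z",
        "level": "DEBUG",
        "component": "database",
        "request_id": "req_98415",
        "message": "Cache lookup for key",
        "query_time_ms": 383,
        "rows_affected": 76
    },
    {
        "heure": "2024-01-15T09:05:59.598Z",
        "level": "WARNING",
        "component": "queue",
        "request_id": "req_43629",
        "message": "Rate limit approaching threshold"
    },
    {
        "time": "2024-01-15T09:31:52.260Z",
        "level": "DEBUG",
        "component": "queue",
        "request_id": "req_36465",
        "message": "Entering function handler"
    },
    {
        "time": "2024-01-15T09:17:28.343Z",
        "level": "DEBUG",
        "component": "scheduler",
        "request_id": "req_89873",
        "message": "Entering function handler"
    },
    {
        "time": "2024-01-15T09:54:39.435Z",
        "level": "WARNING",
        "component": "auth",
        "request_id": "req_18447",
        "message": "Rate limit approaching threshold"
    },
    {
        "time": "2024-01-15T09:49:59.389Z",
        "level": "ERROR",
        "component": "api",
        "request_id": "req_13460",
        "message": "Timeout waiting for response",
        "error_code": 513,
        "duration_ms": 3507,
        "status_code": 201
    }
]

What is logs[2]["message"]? "Entering function handler"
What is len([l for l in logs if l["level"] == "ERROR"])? 1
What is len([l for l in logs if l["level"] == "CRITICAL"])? 0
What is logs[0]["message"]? "Cache lookup for key"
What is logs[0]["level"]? "DEBUG"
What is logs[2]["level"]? "DEBUG"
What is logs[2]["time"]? "2024-01-15T09:31:52.260Z"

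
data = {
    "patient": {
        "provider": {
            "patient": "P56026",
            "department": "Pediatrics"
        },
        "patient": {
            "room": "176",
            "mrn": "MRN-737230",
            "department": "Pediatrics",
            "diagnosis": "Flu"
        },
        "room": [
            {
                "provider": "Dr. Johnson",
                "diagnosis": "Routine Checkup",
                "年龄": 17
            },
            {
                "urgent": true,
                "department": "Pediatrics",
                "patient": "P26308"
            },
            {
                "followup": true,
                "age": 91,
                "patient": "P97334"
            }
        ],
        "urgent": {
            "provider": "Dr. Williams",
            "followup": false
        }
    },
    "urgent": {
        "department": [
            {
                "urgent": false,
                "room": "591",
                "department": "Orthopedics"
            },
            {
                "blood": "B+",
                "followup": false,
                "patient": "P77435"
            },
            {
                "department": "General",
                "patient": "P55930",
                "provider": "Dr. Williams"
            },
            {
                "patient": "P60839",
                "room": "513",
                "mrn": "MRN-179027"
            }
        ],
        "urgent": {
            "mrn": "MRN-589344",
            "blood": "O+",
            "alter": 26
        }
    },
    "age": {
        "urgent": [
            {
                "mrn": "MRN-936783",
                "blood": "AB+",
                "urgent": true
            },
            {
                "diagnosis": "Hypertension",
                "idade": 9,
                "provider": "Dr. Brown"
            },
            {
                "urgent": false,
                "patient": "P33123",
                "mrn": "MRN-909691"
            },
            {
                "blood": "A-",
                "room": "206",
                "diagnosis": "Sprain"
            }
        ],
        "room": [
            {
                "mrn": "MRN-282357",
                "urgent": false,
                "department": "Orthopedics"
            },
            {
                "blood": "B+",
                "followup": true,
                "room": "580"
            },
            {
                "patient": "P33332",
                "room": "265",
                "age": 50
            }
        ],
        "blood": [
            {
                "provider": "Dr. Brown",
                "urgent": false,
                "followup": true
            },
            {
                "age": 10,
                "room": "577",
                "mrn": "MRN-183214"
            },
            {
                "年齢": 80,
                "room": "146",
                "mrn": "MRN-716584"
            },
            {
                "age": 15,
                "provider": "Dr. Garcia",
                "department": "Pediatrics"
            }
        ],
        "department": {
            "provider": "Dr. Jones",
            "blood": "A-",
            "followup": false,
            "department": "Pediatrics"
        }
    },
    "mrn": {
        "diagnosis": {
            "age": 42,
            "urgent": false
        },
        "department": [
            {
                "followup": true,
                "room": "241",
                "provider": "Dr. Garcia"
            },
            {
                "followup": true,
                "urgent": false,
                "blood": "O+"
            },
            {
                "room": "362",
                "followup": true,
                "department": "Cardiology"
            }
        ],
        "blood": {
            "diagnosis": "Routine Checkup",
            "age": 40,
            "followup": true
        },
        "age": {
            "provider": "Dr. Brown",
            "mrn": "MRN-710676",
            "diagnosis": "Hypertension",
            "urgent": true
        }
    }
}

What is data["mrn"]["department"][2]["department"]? "Cardiology"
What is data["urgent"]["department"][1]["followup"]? False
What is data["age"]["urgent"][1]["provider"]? "Dr. Brown"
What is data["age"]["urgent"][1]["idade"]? 9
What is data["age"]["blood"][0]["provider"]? "Dr. Brown"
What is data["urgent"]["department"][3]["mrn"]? "MRN-179027"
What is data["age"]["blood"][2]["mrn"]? "MRN-716584"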